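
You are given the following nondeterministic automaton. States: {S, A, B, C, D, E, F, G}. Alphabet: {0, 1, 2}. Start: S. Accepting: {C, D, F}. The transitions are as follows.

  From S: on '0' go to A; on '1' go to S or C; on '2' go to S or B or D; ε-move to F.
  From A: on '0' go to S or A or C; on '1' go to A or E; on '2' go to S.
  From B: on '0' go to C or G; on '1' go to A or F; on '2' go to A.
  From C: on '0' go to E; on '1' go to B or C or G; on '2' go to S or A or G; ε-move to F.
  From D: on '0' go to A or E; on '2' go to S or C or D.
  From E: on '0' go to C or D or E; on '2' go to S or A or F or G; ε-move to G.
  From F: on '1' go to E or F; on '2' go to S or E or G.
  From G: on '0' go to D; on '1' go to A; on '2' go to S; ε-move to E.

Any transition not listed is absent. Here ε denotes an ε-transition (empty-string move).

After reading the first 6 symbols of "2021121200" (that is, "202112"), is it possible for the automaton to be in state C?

No

Start: ε-closure({S}) = {S, F}.
Read '2': S→{S, B, D}, F→{S, E, G}; union {S, B, D, E, G}; ε-closure = {S, B, D, E, F, G}.
Read '0': S→{A}, B→{C, G}, D→{A, E}, E→{C, D, E}, F→∅, G→{D}; union {A, C, D, E, G}; ε-closure = {A, C, D, E, F, G}.
Read '2': A→{S}, C→{S, A, G}, D→{S, C, D}, E→{S, A, F, G}, F→{S, E, G}, G→{S}; now {S, A, C, D, E, F, G}.
Read '1': S→{S, C}, A→{A, E}, C→{B, C, G}, D→∅, E→∅, F→{E, F}, G→{A}; now {S, A, B, C, E, F, G}.
Read '1': S→{S, C}, A→{A, E}, B→{A, F}, C→{B, C, G}, E→∅, F→{E, F}, G→{A}; now {S, A, B, C, E, F, G}.
Read '2': S→{S, B, D}, A→{S}, B→{A}, C→{S, A, G}, E→{S, A, F, G}, F→{S, E, G}, G→{S}; now {S, A, B, D, E, F, G}.
State C is not in {S, A, B, D, E, F, G}.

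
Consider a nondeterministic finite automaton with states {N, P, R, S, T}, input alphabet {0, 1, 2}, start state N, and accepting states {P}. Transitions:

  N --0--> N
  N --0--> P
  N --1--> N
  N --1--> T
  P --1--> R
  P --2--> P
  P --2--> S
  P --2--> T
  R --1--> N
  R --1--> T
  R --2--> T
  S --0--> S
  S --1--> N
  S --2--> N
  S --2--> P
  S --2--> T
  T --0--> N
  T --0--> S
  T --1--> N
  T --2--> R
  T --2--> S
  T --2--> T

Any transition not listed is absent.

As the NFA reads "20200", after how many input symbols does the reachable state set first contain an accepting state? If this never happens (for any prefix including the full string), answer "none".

none

Start in {N}.
Read '2': N→∅; now ∅.
The set is empty and remains empty for the remaining 4 symbols.
No reachable set along the way intersects F.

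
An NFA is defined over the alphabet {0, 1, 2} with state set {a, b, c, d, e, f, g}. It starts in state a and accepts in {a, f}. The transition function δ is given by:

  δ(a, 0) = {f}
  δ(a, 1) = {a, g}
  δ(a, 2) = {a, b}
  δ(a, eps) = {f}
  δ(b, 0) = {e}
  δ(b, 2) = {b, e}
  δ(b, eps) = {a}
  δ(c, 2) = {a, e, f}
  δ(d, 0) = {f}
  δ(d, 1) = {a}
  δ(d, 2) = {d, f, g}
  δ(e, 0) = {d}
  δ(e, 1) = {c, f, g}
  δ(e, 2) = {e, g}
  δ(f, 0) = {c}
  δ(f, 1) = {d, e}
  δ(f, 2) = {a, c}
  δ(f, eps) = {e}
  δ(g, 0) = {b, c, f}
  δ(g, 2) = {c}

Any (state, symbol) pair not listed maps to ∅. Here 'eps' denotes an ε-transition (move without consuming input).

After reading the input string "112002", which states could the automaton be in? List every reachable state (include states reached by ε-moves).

Start: ε-closure({a}) = {a, e, f}.
Read '1': {a, e, f} → {a, c, d, e, f, g}.
Read '1': {a, c, d, e, f, g} → {a, c, d, e, f, g}.
Read '2': {a, c, d, e, f, g} → {a, b, c, d, e, f, g}.
Read '0': {a, b, c, d, e, f, g} → {a, b, c, d, e, f}.
Read '0': {a, b, c, d, e, f} → {c, d, e, f}.
Read '2': {c, d, e, f} → {a, c, d, e, f, g}.

{a, c, d, e, f, g}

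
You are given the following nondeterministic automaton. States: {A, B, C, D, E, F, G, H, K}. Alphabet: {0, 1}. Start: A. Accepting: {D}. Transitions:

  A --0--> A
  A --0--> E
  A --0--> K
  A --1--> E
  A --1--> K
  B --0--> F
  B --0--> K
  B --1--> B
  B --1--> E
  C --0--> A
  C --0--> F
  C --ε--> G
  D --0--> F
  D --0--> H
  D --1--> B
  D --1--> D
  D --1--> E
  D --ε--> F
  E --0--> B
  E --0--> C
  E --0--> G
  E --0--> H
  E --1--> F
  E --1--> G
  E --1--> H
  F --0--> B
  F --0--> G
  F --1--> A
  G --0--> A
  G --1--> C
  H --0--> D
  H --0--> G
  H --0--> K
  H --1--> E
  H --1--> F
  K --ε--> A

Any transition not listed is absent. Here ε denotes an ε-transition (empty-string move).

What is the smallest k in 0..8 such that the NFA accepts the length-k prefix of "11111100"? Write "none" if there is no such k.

7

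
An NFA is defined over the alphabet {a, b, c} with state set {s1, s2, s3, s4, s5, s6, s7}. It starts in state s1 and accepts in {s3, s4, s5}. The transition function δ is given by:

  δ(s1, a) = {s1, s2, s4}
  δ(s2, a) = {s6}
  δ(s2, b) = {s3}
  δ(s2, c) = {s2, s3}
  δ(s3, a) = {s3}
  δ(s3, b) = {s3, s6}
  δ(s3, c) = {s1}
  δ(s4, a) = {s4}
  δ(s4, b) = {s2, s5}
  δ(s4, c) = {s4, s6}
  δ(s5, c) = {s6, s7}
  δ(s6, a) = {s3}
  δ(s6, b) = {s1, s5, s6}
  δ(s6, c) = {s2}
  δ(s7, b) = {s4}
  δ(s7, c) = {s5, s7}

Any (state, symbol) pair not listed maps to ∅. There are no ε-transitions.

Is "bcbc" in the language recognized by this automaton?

No

Start in {s1}.
Read 'b': s1→∅; now ∅.
The set is empty and remains empty for the remaining 3 symbols.
The final set ∅ contains no accepting state.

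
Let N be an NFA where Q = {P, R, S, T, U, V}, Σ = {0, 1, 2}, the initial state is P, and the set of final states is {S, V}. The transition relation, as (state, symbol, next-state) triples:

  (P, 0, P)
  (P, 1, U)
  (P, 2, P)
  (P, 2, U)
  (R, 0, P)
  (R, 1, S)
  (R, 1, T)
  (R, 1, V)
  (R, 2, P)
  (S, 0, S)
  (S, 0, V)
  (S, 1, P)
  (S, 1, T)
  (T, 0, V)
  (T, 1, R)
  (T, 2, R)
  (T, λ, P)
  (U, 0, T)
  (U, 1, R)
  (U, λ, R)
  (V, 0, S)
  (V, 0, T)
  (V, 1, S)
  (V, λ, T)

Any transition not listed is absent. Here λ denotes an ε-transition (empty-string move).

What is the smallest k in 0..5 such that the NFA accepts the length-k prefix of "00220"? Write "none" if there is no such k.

Start in {P}.
Read '0': {P} → {P}.
Read '0': {P} → {P}.
Read '2': {P} → {P, R, U}.
Read '2': {P, R, U} → {P, R, U}.
Read '0': {P, R, U} → {P, T}.
No reachable set along the way intersects F.

none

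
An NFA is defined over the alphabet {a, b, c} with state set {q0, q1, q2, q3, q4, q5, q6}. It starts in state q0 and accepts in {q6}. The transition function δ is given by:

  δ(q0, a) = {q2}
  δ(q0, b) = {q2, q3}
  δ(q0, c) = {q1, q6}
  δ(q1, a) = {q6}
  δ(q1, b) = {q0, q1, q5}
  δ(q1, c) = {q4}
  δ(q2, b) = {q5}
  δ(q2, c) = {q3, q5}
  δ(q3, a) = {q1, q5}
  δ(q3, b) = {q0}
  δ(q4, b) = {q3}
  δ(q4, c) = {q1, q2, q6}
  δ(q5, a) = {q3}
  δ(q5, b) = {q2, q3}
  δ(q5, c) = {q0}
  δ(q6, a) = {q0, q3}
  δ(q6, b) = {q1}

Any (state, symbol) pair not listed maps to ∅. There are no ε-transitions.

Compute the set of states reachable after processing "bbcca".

Start in {q0}.
Read 'b': q0→{q2, q3}; now {q2, q3}.
Read 'b': q2→{q5}, q3→{q0}; now {q0, q5}.
Read 'c': q0→{q1, q6}, q5→{q0}; now {q0, q1, q6}.
Read 'c': q0→{q1, q6}, q1→{q4}, q6→∅; now {q1, q4, q6}.
Read 'a': q1→{q6}, q4→∅, q6→{q0, q3}; now {q0, q3, q6}.

{q0, q3, q6}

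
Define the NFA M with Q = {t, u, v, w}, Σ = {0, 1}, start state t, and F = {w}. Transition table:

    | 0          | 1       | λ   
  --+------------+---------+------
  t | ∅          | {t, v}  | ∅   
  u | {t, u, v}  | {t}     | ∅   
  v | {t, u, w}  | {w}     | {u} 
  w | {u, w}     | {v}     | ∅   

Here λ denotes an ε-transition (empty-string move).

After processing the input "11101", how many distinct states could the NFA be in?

Start in {t}.
Read '1': t→{t, v}; union {t, v}; ε-closure = {t, u, v}.
Read '1': t→{t, v}, u→{t}, v→{w}; union {t, v, w}; ε-closure = {t, u, v, w}.
Read '1': t→{t, v}, u→{t}, v→{w}, w→{v}; union {t, v, w}; ε-closure = {t, u, v, w}.
Read '0': t→∅, u→{t, u, v}, v→{t, u, w}, w→{u, w}; now {t, u, v, w}.
Read '1': t→{t, v}, u→{t}, v→{w}, w→{v}; union {t, v, w}; ε-closure = {t, u, v, w}.
That set has 4 states.

4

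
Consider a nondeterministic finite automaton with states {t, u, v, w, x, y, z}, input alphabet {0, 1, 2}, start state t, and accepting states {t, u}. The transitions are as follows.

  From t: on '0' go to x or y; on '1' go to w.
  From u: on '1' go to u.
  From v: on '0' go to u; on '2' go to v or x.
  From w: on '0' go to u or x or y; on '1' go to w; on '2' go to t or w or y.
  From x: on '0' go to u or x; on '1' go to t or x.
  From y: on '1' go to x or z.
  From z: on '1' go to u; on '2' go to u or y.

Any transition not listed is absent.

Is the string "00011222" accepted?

Yes

Start in {t}.
Read '0': {t} → {x, y}.
Read '0': {x, y} → {u, x}.
Read '0': {u, x} → {u, x}.
Read '1': {u, x} → {t, u, x}.
Read '1': {t, u, x} → {t, u, w, x}.
Read '2': {t, u, w, x} → {t, w, y}.
Read '2': {t, w, y} → {t, w, y}.
Read '2': {t, w, y} → {t, w, y}.
The final set {t, w, y} contains the accepting state t.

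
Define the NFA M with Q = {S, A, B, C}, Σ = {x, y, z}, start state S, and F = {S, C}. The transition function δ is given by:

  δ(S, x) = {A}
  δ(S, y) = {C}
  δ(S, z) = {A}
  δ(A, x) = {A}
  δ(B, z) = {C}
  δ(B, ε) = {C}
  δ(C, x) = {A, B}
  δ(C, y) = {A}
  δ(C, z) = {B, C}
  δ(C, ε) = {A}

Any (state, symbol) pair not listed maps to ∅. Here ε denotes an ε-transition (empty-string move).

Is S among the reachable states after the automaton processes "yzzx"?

No

Start in {S}.
Read 'y': S→{C}; union {C}; ε-closure = {A, C}.
Read 'z': A→∅, C→{B, C}; union {B, C}; ε-closure = {A, B, C}.
Read 'z': A→∅, B→{C}, C→{B, C}; union {B, C}; ε-closure = {A, B, C}.
Read 'x': A→{A}, B→∅, C→{A, B}; union {A, B}; ε-closure = {A, B, C}.
State S is not in {A, B, C}.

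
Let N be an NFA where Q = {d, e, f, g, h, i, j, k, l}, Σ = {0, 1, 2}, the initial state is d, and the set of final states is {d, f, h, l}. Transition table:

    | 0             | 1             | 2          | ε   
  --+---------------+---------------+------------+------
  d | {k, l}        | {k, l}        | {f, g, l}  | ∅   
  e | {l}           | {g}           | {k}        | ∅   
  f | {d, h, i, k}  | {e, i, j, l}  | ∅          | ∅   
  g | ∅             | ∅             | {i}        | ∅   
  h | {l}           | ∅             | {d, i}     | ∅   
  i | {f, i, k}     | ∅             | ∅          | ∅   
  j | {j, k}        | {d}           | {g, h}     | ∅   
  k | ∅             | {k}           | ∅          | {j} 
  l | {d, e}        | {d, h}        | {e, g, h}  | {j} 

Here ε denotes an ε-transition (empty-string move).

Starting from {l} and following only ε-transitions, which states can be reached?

Begin with {l}.
ε-move l → j; add j.

{j, l}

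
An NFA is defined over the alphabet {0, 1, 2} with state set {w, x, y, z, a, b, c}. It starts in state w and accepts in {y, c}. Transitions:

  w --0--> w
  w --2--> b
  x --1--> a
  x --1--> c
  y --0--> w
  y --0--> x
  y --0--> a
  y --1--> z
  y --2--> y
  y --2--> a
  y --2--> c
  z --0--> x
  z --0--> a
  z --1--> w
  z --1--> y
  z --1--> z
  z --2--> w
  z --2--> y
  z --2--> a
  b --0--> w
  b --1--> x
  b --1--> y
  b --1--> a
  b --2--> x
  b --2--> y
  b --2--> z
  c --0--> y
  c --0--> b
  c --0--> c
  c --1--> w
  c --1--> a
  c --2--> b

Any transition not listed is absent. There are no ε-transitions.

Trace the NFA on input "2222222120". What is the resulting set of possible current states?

{w, x, y, a, b, c}

Start in {w}.
Read '2': w→{b}; now {b}.
Read '2': b→{x, y, z}; now {x, y, z}.
Read '2': x→∅, y→{y, a, c}, z→{w, y, a}; now {w, y, a, c}.
Read '2': w→{b}, y→{y, a, c}, a→∅, c→{b}; now {y, a, b, c}.
Read '2': y→{y, a, c}, a→∅, b→{x, y, z}, c→{b}; now {x, y, z, a, b, c}.
Read '2': x→∅, y→{y, a, c}, z→{w, y, a}, a→∅, b→{x, y, z}, c→{b}; now {w, x, y, z, a, b, c}.
Read '2': w→{b}, x→∅, y→{y, a, c}, z→{w, y, a}, a→∅, b→{x, y, z}, c→{b}; now {w, x, y, z, a, b, c}.
Read '1': w→∅, x→{a, c}, y→{z}, z→{w, y, z}, a→∅, b→{x, y, a}, c→{w, a}; now {w, x, y, z, a, c}.
Read '2': w→{b}, x→∅, y→{y, a, c}, z→{w, y, a}, a→∅, c→{b}; now {w, y, a, b, c}.
Read '0': w→{w}, y→{w, x, a}, a→∅, b→{w}, c→{y, b, c}; now {w, x, y, a, b, c}.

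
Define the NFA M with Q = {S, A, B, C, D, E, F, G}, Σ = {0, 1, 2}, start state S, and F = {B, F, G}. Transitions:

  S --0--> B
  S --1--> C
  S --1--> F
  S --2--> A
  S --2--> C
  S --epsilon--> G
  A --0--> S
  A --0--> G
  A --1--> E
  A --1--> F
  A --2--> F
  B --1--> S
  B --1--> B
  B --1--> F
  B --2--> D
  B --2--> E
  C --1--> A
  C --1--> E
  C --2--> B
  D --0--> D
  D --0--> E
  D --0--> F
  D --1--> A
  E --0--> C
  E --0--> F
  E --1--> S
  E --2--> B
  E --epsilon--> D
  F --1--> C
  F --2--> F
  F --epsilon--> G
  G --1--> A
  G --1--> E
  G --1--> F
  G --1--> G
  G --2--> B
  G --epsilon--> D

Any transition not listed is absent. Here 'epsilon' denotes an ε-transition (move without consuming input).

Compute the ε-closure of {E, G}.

Begin with {E, G}.
ε-move G → D; add D.

{D, E, G}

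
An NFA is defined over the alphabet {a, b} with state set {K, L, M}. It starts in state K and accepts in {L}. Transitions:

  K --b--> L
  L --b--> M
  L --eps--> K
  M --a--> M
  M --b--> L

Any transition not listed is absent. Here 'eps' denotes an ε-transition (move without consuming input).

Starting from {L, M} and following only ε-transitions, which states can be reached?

{K, L, M}

Begin with {L, M}.
ε-move L → K; add K.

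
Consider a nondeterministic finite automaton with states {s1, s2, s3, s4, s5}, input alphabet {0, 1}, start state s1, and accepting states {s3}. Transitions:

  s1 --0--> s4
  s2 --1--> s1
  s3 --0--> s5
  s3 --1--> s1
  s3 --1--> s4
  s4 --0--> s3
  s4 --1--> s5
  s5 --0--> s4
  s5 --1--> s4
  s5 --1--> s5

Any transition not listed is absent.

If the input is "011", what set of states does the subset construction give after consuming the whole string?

Start in {s1}.
Read '0': {s1} → {s4}.
Read '1': {s4} → {s5}.
Read '1': {s5} → {s4, s5}.

{s4, s5}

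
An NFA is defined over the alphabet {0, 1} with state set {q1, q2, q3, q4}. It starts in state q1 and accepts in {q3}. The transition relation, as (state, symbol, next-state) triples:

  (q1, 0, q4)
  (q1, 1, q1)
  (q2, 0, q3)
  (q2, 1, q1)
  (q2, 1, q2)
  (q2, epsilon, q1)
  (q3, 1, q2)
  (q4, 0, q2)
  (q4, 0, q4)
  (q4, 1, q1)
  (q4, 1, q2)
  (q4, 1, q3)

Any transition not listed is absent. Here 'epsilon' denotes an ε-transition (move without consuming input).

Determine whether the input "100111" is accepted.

Start in {q1}.
Read '1': q1→{q1}; now {q1}.
Read '0': q1→{q4}; now {q4}.
Read '0': q4→{q2, q4}; union {q2, q4}; ε-closure = {q1, q2, q4}.
Read '1': q1→{q1}, q2→{q1, q2}, q4→{q1, q2, q3}; now {q1, q2, q3}.
Read '1': q1→{q1}, q2→{q1, q2}, q3→{q2}; now {q1, q2}.
Read '1': q1→{q1}, q2→{q1, q2}; now {q1, q2}.
The final set {q1, q2} contains no accepting state.

No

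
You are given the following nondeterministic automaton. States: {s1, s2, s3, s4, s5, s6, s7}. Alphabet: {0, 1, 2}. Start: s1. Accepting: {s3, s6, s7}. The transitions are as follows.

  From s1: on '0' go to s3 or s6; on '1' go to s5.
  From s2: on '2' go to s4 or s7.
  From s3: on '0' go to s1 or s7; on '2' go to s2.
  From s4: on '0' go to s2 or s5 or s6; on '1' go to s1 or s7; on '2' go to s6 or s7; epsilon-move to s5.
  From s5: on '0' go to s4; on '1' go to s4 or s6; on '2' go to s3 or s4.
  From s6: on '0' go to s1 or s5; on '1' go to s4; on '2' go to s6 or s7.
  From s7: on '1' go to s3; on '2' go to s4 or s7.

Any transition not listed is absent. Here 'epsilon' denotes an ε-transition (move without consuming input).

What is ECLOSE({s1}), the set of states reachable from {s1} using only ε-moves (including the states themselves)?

Begin with {s1}.
No ε-moves leave this set, so the closure equals the set itself.

{s1}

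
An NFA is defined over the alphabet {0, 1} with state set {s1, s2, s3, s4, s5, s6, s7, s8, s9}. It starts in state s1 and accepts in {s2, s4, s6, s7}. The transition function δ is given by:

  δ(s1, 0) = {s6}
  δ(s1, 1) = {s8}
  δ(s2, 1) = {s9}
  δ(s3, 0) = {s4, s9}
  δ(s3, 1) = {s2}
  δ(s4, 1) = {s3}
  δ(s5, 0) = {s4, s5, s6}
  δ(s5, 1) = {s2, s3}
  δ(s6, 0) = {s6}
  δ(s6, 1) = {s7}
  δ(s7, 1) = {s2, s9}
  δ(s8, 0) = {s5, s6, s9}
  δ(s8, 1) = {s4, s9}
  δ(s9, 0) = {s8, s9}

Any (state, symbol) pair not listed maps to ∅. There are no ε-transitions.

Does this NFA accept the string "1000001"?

Start in {s1}.
Read '1': {s1} → {s8}.
Read '0': {s8} → {s5, s6, s9}.
Read '0': {s5, s6, s9} → {s4, s5, s6, s8, s9}.
Read '0': {s4, s5, s6, s8, s9} → {s4, s5, s6, s8, s9}.
Read '0': {s4, s5, s6, s8, s9} → {s4, s5, s6, s8, s9}.
Read '0': {s4, s5, s6, s8, s9} → {s4, s5, s6, s8, s9}.
Read '1': {s4, s5, s6, s8, s9} → {s2, s3, s4, s7, s9}.
The final set {s2, s3, s4, s7, s9} contains the accepting states s2, s4, s7.

Yes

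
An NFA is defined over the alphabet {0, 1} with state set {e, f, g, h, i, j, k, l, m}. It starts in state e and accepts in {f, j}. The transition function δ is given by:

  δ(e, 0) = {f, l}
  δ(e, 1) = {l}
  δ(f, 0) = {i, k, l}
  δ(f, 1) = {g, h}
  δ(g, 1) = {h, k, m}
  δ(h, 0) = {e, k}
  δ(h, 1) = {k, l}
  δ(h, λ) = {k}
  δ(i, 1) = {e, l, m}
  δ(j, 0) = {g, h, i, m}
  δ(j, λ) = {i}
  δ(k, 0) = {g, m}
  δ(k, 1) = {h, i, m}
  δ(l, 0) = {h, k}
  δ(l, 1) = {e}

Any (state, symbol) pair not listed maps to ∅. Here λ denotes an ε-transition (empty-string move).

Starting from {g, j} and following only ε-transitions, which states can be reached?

{g, i, j}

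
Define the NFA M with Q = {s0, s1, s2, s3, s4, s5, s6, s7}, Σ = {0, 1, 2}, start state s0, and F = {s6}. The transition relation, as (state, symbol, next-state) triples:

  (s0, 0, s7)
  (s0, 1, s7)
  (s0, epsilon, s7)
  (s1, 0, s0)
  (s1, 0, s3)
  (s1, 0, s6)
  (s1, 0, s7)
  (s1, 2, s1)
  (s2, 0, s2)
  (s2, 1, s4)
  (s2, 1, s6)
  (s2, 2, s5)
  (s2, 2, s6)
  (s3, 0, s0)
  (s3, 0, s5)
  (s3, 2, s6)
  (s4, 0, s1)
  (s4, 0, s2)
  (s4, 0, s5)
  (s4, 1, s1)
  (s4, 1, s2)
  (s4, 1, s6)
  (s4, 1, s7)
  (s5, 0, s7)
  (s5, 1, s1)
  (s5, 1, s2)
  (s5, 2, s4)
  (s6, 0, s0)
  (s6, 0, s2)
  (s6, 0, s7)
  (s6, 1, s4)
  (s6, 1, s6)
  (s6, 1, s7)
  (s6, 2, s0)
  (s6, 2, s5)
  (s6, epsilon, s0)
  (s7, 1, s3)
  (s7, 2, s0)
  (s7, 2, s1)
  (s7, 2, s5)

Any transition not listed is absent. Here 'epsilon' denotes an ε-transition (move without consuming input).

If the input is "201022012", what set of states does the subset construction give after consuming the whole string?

Start: ε-closure({s0}) = {s0, s7}.
Read '2': s0→∅, s7→{s0, s1, s5}; union {s0, s1, s5}; ε-closure = {s0, s1, s5, s7}.
Read '0': s0→{s7}, s1→{s0, s3, s6, s7}, s5→{s7}, s7→∅; now {s0, s3, s6, s7}.
Read '1': s0→{s7}, s3→∅, s6→{s4, s6, s7}, s7→{s3}; union {s3, s4, s6, s7}; ε-closure = {s0, s3, s4, s6, s7}.
Read '0': s0→{s7}, s3→{s0, s5}, s4→{s1, s2, s5}, s6→{s0, s2, s7}, s7→∅; now {s0, s1, s2, s5, s7}.
Read '2': s0→∅, s1→{s1}, s2→{s5, s6}, s5→{s4}, s7→{s0, s1, s5}; union {s0, s1, s4, s5, s6}; ε-closure = {s0, s1, s4, s5, s6, s7}.
Read '2': s0→∅, s1→{s1}, s4→∅, s5→{s4}, s6→{s0, s5}, s7→{s0, s1, s5}; union {s0, s1, s4, s5}; ε-closure = {s0, s1, s4, s5, s7}.
Read '0': s0→{s7}, s1→{s0, s3, s6, s7}, s4→{s1, s2, s5}, s5→{s7}, s7→∅; now {s0, s1, s2, s3, s5, s6, s7}.
Read '1': s0→{s7}, s1→∅, s2→{s4, s6}, s3→∅, s5→{s1, s2}, s6→{s4, s6, s7}, s7→{s3}; union {s1, s2, s3, s4, s6, s7}; ε-closure = {s0, s1, s2, s3, s4, s6, s7}.
Read '2': s0→∅, s1→{s1}, s2→{s5, s6}, s3→{s6}, s4→∅, s6→{s0, s5}, s7→{s0, s1, s5}; union {s0, s1, s5, s6}; ε-closure = {s0, s1, s5, s6, s7}.

{s0, s1, s5, s6, s7}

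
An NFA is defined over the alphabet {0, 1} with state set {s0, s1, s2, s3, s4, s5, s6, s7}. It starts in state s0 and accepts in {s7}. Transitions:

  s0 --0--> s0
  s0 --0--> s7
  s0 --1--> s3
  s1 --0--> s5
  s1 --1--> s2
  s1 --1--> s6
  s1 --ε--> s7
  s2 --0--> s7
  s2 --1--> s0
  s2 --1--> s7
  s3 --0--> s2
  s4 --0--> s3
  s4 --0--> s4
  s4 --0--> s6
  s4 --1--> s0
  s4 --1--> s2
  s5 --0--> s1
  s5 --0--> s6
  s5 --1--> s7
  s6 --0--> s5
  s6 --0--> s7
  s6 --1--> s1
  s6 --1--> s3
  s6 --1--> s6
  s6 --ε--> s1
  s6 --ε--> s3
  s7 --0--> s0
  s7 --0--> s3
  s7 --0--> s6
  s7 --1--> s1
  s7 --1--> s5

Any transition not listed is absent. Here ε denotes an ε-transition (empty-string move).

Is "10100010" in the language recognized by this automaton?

Start in {s0}.
Read '1': s0→{s3}; now {s3}.
Read '0': s3→{s2}; now {s2}.
Read '1': s2→{s0, s7}; now {s0, s7}.
Read '0': s0→{s0, s7}, s7→{s0, s3, s6}; union {s0, s3, s6, s7}; ε-closure = {s0, s1, s3, s6, s7}.
Read '0': s0→{s0, s7}, s1→{s5}, s3→{s2}, s6→{s5, s7}, s7→{s0, s3, s6}; union {s0, s2, s3, s5, s6, s7}; ε-closure = {s0, s1, s2, s3, s5, s6, s7}.
Read '0': s0→{s0, s7}, s1→{s5}, s2→{s7}, s3→{s2}, s5→{s1, s6}, s6→{s5, s7}, s7→{s0, s3, s6}; now {s0, s1, s2, s3, s5, s6, s7}.
Read '1': s0→{s3}, s1→{s2, s6}, s2→{s0, s7}, s3→∅, s5→{s7}, s6→{s1, s3, s6}, s7→{s1, s5}; now {s0, s1, s2, s3, s5, s6, s7}.
Read '0': s0→{s0, s7}, s1→{s5}, s2→{s7}, s3→{s2}, s5→{s1, s6}, s6→{s5, s7}, s7→{s0, s3, s6}; now {s0, s1, s2, s3, s5, s6, s7}.
The final set {s0, s1, s2, s3, s5, s6, s7} contains the accepting state s7.

Yes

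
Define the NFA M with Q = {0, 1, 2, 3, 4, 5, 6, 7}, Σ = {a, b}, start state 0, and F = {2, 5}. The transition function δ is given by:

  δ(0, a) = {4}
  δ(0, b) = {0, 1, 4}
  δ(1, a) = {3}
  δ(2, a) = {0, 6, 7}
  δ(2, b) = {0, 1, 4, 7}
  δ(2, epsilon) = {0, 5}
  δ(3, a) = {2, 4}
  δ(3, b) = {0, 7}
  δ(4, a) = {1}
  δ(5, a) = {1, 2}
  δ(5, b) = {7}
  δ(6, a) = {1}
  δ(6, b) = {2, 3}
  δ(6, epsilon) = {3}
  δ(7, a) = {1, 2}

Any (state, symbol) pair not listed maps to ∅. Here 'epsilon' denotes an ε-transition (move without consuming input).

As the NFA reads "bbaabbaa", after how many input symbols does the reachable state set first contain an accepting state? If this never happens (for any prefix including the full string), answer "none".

Start in {0}.
Read 'b': {0} → {0, 1, 4}.
Read 'b': {0, 1, 4} → {0, 1, 4}.
Read 'a': {0, 1, 4} → {1, 3, 4}.
Read 'a': {1, 3, 4} → {0, 1, 2, 3, 4, 5}.
None of the earlier sets intersect F, but {0, 1, 2, 3, 4, 5} does.

4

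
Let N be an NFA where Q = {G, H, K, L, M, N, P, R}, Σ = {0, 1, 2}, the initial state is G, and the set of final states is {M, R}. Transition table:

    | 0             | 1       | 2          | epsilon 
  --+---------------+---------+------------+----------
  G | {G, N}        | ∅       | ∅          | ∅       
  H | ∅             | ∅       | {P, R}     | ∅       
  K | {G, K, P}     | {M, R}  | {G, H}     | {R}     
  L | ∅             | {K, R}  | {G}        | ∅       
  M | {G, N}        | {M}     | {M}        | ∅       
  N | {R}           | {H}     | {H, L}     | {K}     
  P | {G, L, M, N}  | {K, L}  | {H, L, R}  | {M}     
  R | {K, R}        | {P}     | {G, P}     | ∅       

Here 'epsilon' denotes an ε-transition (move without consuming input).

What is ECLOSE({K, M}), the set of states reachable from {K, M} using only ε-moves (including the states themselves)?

{K, M, R}

Begin with {K, M}.
ε-move K → R; add R.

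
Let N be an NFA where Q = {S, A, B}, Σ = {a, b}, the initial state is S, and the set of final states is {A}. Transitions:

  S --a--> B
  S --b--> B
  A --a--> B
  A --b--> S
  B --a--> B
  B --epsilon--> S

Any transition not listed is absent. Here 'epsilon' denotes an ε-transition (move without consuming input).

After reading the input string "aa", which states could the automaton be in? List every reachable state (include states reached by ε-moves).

Start in {S}.
Read 'a': {S} → {S, B}.
Read 'a': {S, B} → {S, B}.

{S, B}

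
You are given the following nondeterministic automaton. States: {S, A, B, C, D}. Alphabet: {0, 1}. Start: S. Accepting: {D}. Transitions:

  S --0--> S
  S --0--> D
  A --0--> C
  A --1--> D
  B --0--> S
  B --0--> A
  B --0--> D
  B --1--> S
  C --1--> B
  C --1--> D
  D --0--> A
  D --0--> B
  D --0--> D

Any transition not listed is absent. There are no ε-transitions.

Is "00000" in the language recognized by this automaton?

Start in {S}.
Read '0': S→{S, D}; now {S, D}.
Read '0': S→{S, D}, D→{A, B, D}; now {S, A, B, D}.
Read '0': S→{S, D}, A→{C}, B→{S, A, D}, D→{A, B, D}; now {S, A, B, C, D}.
Read '0': S→{S, D}, A→{C}, B→{S, A, D}, C→∅, D→{A, B, D}; now {S, A, B, C, D}.
Read '0': S→{S, D}, A→{C}, B→{S, A, D}, C→∅, D→{A, B, D}; now {S, A, B, C, D}.
The final set {S, A, B, C, D} contains the accepting state D.

Yes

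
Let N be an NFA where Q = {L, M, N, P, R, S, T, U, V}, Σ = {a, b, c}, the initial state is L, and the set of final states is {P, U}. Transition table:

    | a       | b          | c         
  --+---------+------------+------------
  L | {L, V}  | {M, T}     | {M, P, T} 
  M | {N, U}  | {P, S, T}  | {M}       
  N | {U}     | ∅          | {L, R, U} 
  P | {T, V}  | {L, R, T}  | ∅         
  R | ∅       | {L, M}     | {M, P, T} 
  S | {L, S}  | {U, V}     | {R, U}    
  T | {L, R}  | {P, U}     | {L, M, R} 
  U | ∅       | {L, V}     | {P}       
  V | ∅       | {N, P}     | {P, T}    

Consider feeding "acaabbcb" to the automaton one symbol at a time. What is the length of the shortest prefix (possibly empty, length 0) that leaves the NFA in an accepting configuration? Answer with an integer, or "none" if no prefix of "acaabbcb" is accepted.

2

Start in {L}.
Read 'a': {L} → {L, V}.
Read 'c': {L, V} → {M, P, T}.
None of the earlier sets intersect F, but {M, P, T} does.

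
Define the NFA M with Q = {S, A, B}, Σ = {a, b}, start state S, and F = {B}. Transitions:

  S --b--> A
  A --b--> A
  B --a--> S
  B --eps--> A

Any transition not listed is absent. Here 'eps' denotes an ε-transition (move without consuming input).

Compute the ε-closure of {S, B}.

{S, A, B}

Begin with {S, B}.
ε-move B → A; add A.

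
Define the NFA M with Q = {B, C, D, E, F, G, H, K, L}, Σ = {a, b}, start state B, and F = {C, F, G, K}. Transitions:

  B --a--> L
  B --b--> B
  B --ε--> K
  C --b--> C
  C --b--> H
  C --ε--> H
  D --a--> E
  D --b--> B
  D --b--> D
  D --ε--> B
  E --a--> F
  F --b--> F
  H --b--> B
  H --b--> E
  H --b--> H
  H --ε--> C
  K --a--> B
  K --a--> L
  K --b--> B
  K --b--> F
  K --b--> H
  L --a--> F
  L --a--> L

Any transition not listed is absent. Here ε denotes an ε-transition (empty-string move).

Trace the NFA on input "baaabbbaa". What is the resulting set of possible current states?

{B, F, K, L}

Start: ε-closure({B}) = {B, K}.
Read 'b': B→{B}, K→{B, F, H}; union {B, F, H}; ε-closure = {B, C, F, H, K}.
Read 'a': B→{L}, C→∅, F→∅, H→∅, K→{B, L}; union {B, L}; ε-closure = {B, K, L}.
Read 'a': B→{L}, K→{B, L}, L→{F, L}; union {B, F, L}; ε-closure = {B, F, K, L}.
Read 'a': B→{L}, F→∅, K→{B, L}, L→{F, L}; union {B, F, L}; ε-closure = {B, F, K, L}.
Read 'b': B→{B}, F→{F}, K→{B, F, H}, L→∅; union {B, F, H}; ε-closure = {B, C, F, H, K}.
Read 'b': B→{B}, C→{C, H}, F→{F}, H→{B, E, H}, K→{B, F, H}; union {B, C, E, F, H}; ε-closure = {B, C, E, F, H, K}.
Read 'b': B→{B}, C→{C, H}, E→∅, F→{F}, H→{B, E, H}, K→{B, F, H}; union {B, C, E, F, H}; ε-closure = {B, C, E, F, H, K}.
Read 'a': B→{L}, C→∅, E→{F}, F→∅, H→∅, K→{B, L}; union {B, F, L}; ε-closure = {B, F, K, L}.
Read 'a': B→{L}, F→∅, K→{B, L}, L→{F, L}; union {B, F, L}; ε-closure = {B, F, K, L}.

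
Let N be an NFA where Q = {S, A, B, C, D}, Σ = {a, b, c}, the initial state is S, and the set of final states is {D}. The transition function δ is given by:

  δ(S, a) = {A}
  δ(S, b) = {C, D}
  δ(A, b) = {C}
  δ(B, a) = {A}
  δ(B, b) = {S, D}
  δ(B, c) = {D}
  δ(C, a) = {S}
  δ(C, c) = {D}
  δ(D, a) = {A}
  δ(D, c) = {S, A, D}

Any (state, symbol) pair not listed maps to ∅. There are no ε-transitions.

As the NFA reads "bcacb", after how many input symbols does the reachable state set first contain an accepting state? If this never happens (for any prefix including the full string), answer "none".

1

Start in {S}.
Read 'b': {S} → {C, D}.
None of the earlier sets intersect F, but {C, D} does.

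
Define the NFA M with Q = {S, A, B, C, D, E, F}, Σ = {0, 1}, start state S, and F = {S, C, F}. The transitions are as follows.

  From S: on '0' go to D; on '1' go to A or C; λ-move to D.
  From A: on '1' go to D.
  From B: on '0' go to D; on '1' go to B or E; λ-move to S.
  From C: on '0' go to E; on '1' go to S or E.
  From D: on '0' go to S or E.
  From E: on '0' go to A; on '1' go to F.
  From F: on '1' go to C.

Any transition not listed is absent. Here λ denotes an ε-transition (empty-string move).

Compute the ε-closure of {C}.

{C}

Begin with {C}.
No ε-moves leave this set, so the closure equals the set itself.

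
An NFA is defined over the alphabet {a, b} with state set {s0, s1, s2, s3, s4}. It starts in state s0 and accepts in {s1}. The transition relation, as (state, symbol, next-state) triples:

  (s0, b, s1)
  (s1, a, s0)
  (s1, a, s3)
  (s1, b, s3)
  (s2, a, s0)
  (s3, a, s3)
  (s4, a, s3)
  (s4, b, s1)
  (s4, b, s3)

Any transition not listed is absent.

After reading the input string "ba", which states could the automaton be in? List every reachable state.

Start in {s0}.
Read 'b': s0→{s1}; now {s1}.
Read 'a': s1→{s0, s3}; now {s0, s3}.

{s0, s3}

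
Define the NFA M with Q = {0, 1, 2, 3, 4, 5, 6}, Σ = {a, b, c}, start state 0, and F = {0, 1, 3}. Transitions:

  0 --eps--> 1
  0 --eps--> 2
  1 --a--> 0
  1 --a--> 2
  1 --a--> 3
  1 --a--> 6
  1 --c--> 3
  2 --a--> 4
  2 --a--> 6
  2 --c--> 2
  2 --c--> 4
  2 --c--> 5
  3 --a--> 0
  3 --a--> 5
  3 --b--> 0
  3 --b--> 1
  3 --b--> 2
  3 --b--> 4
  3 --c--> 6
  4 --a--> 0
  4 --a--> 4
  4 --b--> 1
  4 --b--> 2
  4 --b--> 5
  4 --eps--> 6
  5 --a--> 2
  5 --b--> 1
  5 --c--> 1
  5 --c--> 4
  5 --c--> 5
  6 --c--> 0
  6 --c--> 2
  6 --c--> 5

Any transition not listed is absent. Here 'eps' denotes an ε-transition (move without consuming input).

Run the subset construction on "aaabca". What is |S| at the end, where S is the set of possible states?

Start: ε-closure({0}) = {0, 1, 2}.
Read 'a': 0→∅, 1→{0, 2, 3, 6}, 2→{4, 6}; union {0, 2, 3, 4, 6}; ε-closure = {0, 1, 2, 3, 4, 6}.
Read 'a': 0→∅, 1→{0, 2, 3, 6}, 2→{4, 6}, 3→{0, 5}, 4→{0, 4}, 6→∅; union {0, 2, 3, 4, 5, 6}; ε-closure = {0, 1, 2, 3, 4, 5, 6}.
Read 'a': 0→∅, 1→{0, 2, 3, 6}, 2→{4, 6}, 3→{0, 5}, 4→{0, 4}, 5→{2}, 6→∅; union {0, 2, 3, 4, 5, 6}; ε-closure = {0, 1, 2, 3, 4, 5, 6}.
Read 'b': 0→∅, 1→∅, 2→∅, 3→{0, 1, 2, 4}, 4→{1, 2, 5}, 5→{1}, 6→∅; union {0, 1, 2, 4, 5}; ε-closure = {0, 1, 2, 4, 5, 6}.
Read 'c': 0→∅, 1→{3}, 2→{2, 4, 5}, 4→∅, 5→{1, 4, 5}, 6→{0, 2, 5}; union {0, 1, 2, 3, 4, 5}; ε-closure = {0, 1, 2, 3, 4, 5, 6}.
Read 'a': 0→∅, 1→{0, 2, 3, 6}, 2→{4, 6}, 3→{0, 5}, 4→{0, 4}, 5→{2}, 6→∅; union {0, 2, 3, 4, 5, 6}; ε-closure = {0, 1, 2, 3, 4, 5, 6}.
That set has 7 states.

7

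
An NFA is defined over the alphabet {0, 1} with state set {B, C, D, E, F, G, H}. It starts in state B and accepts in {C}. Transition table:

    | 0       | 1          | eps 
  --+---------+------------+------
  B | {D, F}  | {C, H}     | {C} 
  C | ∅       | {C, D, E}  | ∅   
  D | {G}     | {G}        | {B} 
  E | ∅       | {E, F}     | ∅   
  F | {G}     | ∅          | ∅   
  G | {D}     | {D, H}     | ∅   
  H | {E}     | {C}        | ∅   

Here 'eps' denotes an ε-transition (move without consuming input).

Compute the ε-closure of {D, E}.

Begin with {D, E}.
ε-move D → B; add B.
ε-move B → C; add C.

{B, C, D, E}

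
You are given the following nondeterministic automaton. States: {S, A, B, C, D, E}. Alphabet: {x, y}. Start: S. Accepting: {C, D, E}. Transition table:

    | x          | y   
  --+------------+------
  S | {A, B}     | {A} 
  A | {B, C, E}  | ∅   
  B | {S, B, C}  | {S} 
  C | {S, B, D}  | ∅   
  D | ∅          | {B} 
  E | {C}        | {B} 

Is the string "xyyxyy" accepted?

Start in {S}.
Read 'x': {S} → {A, B}.
Read 'y': {A, B} → {S}.
Read 'y': {S} → {A}.
Read 'x': {A} → {B, C, E}.
Read 'y': {B, C, E} → {S, B}.
Read 'y': {S, B} → {S, A}.
The final set {S, A} contains no accepting state.

No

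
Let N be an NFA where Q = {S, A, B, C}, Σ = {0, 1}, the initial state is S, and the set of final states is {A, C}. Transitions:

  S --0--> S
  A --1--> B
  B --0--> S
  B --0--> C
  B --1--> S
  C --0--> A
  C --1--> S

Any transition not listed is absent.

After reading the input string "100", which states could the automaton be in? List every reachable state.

∅

Start in {S}.
Read '1': S→∅; now ∅.
The set is empty and remains empty for the remaining 2 symbols.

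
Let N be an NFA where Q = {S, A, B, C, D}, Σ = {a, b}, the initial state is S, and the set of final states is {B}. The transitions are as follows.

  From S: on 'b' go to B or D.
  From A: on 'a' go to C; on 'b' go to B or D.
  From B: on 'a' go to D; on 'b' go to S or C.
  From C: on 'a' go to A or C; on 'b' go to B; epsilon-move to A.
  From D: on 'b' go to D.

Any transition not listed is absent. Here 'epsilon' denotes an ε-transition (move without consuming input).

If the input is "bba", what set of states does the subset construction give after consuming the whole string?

Start in {S}.
Read 'b': S→{B, D}; now {B, D}.
Read 'b': B→{S, C}, D→{D}; union {S, C, D}; ε-closure = {S, A, C, D}.
Read 'a': S→∅, A→{C}, C→{A, C}, D→∅; now {A, C}.

{A, C}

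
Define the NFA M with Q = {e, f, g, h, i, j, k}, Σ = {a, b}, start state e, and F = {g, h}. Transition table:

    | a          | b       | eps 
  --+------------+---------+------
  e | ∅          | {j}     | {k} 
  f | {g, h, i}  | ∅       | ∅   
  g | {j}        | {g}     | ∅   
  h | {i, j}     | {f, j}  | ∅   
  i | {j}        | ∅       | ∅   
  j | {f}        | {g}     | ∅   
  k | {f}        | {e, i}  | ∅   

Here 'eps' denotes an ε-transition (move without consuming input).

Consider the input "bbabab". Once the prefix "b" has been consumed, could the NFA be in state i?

Start: ε-closure({e}) = {e, k}.
Read 'b': e→{j}, k→{e, i}; union {e, i, j}; ε-closure = {e, i, j, k}.
State i is in {e, i, j, k}.

Yes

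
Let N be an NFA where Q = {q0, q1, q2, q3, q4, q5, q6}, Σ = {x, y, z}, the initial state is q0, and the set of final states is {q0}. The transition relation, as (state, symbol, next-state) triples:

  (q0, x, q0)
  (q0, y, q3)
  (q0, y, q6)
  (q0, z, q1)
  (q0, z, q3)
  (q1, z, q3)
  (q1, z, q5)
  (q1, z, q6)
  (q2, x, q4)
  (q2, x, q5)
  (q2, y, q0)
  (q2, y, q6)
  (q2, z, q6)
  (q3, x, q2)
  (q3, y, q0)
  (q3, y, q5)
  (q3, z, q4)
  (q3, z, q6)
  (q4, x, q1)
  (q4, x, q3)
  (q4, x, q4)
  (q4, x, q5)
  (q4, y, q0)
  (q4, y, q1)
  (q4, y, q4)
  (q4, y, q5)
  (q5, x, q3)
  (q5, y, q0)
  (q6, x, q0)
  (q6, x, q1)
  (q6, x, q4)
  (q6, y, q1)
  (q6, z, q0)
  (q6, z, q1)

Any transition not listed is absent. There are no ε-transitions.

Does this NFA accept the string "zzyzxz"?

No

Start in {q0}.
Read 'z': q0→{q1, q3}; now {q1, q3}.
Read 'z': q1→{q3, q5, q6}, q3→{q4, q6}; now {q3, q4, q5, q6}.
Read 'y': q3→{q0, q5}, q4→{q0, q1, q4, q5}, q5→{q0}, q6→{q1}; now {q0, q1, q4, q5}.
Read 'z': q0→{q1, q3}, q1→{q3, q5, q6}, q4→∅, q5→∅; now {q1, q3, q5, q6}.
Read 'x': q1→∅, q3→{q2}, q5→{q3}, q6→{q0, q1, q4}; now {q0, q1, q2, q3, q4}.
Read 'z': q0→{q1, q3}, q1→{q3, q5, q6}, q2→{q6}, q3→{q4, q6}, q4→∅; now {q1, q3, q4, q5, q6}.
The final set {q1, q3, q4, q5, q6} contains no accepting state.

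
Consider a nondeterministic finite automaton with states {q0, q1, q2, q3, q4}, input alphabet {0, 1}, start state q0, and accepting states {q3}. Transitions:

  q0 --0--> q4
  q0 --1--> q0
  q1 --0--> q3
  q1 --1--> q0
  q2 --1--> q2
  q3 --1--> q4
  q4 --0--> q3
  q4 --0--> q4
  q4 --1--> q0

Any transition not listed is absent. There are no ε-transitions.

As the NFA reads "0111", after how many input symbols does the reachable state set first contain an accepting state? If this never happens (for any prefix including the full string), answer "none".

Start in {q0}.
Read '0': {q0} → {q4}.
Read '1': {q4} → {q0}.
Read '1': {q0} → {q0}.
Read '1': {q0} → {q0}.
No reachable set along the way intersects F.

none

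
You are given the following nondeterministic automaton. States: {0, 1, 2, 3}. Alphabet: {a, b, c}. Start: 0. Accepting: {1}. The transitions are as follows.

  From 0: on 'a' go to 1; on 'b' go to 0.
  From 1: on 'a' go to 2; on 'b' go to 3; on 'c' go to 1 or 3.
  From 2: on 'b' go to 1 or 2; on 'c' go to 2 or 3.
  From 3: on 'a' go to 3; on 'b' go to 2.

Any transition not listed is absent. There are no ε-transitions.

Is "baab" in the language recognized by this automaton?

Start in {0}.
Read 'b': 0→{0}; now {0}.
Read 'a': 0→{1}; now {1}.
Read 'a': 1→{2}; now {2}.
Read 'b': 2→{1, 2}; now {1, 2}.
The final set {1, 2} contains the accepting state 1.

Yes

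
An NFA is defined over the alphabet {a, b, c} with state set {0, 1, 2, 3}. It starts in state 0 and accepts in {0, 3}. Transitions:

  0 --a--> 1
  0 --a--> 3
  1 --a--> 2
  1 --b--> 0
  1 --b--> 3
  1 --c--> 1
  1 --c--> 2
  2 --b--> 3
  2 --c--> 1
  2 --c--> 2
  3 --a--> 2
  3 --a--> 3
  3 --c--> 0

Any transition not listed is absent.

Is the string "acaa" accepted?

Start in {0}.
Read 'a': 0→{1, 3}; now {1, 3}.
Read 'c': 1→{1, 2}, 3→{0}; now {0, 1, 2}.
Read 'a': 0→{1, 3}, 1→{2}, 2→∅; now {1, 2, 3}.
Read 'a': 1→{2}, 2→∅, 3→{2, 3}; now {2, 3}.
The final set {2, 3} contains the accepting state 3.

Yes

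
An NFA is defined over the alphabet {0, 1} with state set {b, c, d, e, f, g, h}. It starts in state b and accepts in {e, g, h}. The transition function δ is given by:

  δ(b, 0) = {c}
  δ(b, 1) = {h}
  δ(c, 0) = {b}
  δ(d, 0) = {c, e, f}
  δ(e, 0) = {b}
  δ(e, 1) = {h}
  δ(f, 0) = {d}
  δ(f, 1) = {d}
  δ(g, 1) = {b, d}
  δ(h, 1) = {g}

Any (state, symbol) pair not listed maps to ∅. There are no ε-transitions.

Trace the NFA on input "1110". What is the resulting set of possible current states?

{c, e, f}

Start in {b}.
Read '1': {b} → {h}.
Read '1': {h} → {g}.
Read '1': {g} → {b, d}.
Read '0': {b, d} → {c, e, f}.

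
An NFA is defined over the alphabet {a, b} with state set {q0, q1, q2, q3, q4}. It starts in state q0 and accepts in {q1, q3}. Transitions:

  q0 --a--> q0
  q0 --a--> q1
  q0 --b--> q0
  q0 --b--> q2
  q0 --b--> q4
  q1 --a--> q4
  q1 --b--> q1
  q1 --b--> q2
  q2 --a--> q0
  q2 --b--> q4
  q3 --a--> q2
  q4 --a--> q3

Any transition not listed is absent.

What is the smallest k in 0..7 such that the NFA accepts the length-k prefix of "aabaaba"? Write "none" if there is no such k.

1

Start in {q0}.
Read 'a': q0→{q0, q1}; now {q0, q1}.
None of the earlier sets intersect F, but {q0, q1} does.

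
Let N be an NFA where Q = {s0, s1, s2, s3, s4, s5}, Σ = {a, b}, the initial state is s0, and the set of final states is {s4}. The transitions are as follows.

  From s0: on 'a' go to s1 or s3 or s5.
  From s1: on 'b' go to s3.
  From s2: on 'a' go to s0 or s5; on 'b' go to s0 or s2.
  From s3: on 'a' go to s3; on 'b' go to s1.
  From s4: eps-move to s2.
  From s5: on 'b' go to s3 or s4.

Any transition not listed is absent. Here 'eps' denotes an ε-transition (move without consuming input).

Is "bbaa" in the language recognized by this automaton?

Start in {s0}.
Read 'b': {s0} → ∅.
The set is empty and remains empty for the remaining 3 symbols.
The final set ∅ contains no accepting state.

No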